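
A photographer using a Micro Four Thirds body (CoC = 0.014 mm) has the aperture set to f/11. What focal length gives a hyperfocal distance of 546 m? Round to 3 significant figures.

From H = f²/(N·c) + f, with f ≪ H: f ≈ √(H·N·c) = √(546000 × 11 × 0.014) = √84084 ≈ 290.0 mm.
The +f correction barely moves this — solving exactly, f² + N·c·f − N·c·H = 0 ⇒ f = (−N·c + √((N·c)² + 4·N·c·H))/2 = (−0.154 + √336336)/2 ≈ 289.90 mm, so f ≈ 290 mm.

290 mm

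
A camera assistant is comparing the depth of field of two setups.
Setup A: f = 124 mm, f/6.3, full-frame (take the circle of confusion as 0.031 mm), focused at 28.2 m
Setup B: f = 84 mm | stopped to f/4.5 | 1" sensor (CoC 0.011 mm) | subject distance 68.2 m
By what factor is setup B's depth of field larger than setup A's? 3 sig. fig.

3.67

Setup A: H = 124²/(6.3×0.031) + 124 ≈ 78854.2 mm; DoF = Df − Dn = 43830 − 20787 ≈ 23043 mm.
Setup B: H = 84²/(4.5×0.011) + 84 ≈ 142629.5 mm; DoF = Df − Dn = 130615 − 46148 ≈ 84467 mm.
Ratio = 84467 / 23043 ≈ 3.67.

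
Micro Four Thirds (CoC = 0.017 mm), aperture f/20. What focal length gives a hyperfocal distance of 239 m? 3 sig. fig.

285 mm

From H = f²/(N·c) + f, with f ≪ H: f ≈ √(H·N·c) = √(239000 × 20 × 0.017) = √81260 ≈ 285.1 mm.
The +f correction barely moves this — solving exactly, f² + N·c·f − N·c·H = 0 ⇒ f = (−N·c + √((N·c)² + 4·N·c·H))/2 = (−0.34 + √325040)/2 ≈ 284.89 mm, so f ≈ 285 mm.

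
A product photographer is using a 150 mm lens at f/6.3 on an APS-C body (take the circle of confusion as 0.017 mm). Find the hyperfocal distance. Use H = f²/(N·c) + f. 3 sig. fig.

210 m

Hyperfocal distance H = f²/(N·c) + f = 150²/(6.3 × 0.017) + 150 = 22500/0.1071 + 150 ≈ 210234.0 mm ≈ 210 m.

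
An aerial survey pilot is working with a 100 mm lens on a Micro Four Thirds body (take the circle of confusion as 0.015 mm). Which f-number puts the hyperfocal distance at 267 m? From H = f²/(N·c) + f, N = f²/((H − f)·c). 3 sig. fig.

Rearrange H = f²/(N·c) + f for N: N = f² / ((H − f)·c).
N = 100² / ((267000 − 100) × 0.015) = 10000 / 4004 ≈ 2.50.

f/2.50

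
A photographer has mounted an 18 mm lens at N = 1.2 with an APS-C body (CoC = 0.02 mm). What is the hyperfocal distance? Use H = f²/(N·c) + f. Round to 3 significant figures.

13.5 m

Hyperfocal distance H = f²/(N·c) + f = 18²/(1.2 × 0.02) + 18 = 324/0.024 + 18 ≈ 13518.0 mm ≈ 13.5 m.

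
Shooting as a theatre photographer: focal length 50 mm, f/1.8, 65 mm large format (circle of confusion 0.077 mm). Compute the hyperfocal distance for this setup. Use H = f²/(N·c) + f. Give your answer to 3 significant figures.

Hyperfocal distance H = f²/(N·c) + f = 50²/(1.8 × 0.077) + 50 = 2500/0.1386 + 50 ≈ 18087.5 mm ≈ 18.1 m.

18.1 m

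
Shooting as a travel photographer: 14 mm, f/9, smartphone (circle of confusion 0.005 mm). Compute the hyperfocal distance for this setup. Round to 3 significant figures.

4.37 m

Hyperfocal distance H = f²/(N·c) + f = 14²/(9 × 0.005) + 14 = 196/0.045 + 14 ≈ 4369.6 mm ≈ 4.37 m.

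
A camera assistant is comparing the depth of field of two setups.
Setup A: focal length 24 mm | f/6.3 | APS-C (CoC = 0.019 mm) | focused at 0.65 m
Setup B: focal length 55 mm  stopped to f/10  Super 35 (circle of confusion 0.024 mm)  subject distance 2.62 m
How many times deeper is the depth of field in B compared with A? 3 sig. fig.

Setup A: H = 24²/(6.3×0.019) + 24 ≈ 4836.0 mm; DoF = Df − Dn = 747.20 − 575.18 ≈ 172.02 mm.
Setup B: H = 55²/(10×0.024) + 55 ≈ 12659.2 mm; DoF = Df − Dn = 3289.4 − 2177.0 ≈ 1112.4 mm.
Ratio = 1112.4 / 172.02 ≈ 6.47.

6.47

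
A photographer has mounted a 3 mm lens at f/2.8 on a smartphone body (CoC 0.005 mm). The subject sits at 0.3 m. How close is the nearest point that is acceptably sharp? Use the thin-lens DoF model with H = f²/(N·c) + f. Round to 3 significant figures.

Hyperfocal distance H = f²/(N·c) + f = 3²/(2.8 × 0.005) + 3 = 9/0.014 + 3 ≈ 645.9 mm ≈ 0.646 m.
Near limit Dn = s·(H − f)/(H + s − 2f) = 300 × (645.9 − 3) / (645.9 + 300 − 2 × 3) = 300 × 642.9 / 939.9 ≈ 205.20 mm.

205 mm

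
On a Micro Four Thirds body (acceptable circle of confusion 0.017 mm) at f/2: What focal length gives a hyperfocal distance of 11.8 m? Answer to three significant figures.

From H = f²/(N·c) + f, with f ≪ H: f ≈ √(H·N·c) = √(11800 × 2 × 0.017) = √401.20 ≈ 20.03 mm.
The +f correction barely moves this — solving exactly, f² + N·c·f − N·c·H = 0 ⇒ f = (−N·c + √((N·c)² + 4·N·c·H))/2 = (−0.034 + √1604.8)/2 ≈ 20.013 mm, so f ≈ 20.0 mm.

20.0 mm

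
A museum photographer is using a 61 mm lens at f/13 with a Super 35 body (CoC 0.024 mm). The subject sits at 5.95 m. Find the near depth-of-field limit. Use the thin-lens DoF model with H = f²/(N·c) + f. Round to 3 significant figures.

3.98 m

Hyperfocal distance H = f²/(N·c) + f = 61²/(13 × 0.024) + 61 = 3721/0.312 + 61 ≈ 11987.3 mm ≈ 11.99 m.
Near limit Dn = s·(H − f)/(H + s − 2f) = 5950 × (11987.3 − 61) / (11987.3 + 5950 − 2 × 61) = 5950 × 11926.3 / 17815.3 ≈ 3983.2 mm ≈ 3.98 m.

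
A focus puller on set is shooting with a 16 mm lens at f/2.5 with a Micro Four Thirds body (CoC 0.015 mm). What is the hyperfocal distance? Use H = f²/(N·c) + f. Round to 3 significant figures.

6.84 m

Hyperfocal distance H = f²/(N·c) + f = 16²/(2.5 × 0.015) + 16 = 256/0.0375 + 16 ≈ 6842.7 mm ≈ 6.84 m.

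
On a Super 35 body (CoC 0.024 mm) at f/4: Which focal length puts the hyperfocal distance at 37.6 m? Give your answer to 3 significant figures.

60.0 mm

From H = f²/(N·c) + f, with f ≪ H: f ≈ √(H·N·c) = √(37600 × 4 × 0.024) = √3609.6 ≈ 60.08 mm.
Exact: f² + N·c·f − N·c·H = 0 ⇒ f = (−N·c + √((N·c)² + 4·N·c·H))/2 = (−0.096 + √14438)/2 ≈ 60.032 mm ≈ 60.0 mm.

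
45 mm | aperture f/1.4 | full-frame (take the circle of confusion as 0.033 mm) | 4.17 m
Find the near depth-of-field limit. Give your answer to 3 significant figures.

3.81 m

Hyperfocal distance H = f²/(N·c) + f = 45²/(1.4 × 0.033) + 45 = 2025/0.0462 + 45 ≈ 43876.2 mm ≈ 43.88 m.
Near limit Dn = s·(H − f)/(H + s − 2f) = 4170 × (43876.2 − 45) / (43876.2 + 4170 − 2 × 45) = 4170 × 43831.2 / 47956.2 ≈ 3811.3 mm ≈ 3.81 m.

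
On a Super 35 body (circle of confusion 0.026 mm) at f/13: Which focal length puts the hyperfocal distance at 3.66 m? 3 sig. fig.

From H = f²/(N·c) + f, with f ≪ H: f ≈ √(H·N·c) = √(3660 × 13 × 0.026) = √1237.1 ≈ 35.17 mm.
Exact: f² + N·c·f − N·c·H = 0 ⇒ f = (−N·c + √((N·c)² + 4·N·c·H))/2 = (−0.338 + √4948.4)/2 ≈ 35.004 mm ≈ 35.0 mm.

35.0 mm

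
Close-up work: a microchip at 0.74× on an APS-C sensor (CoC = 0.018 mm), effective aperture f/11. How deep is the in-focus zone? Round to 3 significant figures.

At magnification m, DoF ≈ 2·N_eff·c/m² = 2 × 11 × 0.018 / 0.74² = 0.396 / 0.5476 ≈ 0.723 mm.

0.723 mm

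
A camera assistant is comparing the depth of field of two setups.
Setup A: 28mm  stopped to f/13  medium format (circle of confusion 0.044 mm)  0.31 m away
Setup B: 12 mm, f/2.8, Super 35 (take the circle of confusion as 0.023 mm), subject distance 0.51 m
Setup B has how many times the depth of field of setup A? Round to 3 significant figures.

1.79

Setup A: H = 28²/(13×0.044) + 28 ≈ 1398.6 mm; DoF = Df − Dn = 390.30 − 257.10 ≈ 133.20 mm.
Setup B: H = 12²/(2.8×0.023) + 12 ≈ 2248.0 mm; DoF = Df − Dn = 656.13 − 417.10 ≈ 239.03 mm.
Ratio = 239.03 / 133.20 ≈ 1.79.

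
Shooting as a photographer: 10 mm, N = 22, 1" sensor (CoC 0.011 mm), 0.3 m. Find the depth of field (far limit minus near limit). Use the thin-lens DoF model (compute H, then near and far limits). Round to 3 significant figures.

Hyperfocal distance H = f²/(N·c) + f = 10²/(22 × 0.011) + 10 = 100/0.242 + 10 ≈ 423.2 mm ≈ 0.423 m.
Near limit Dn = s·(H − f)/(H + s − 2f) = 300 × (423.2 − 10) / (423.2 + 300 − 2 × 10) = 300 × 413.2 / 703.2 ≈ 176.28 mm.
Far limit Df = s·(H − f)/(H − s) = 300 × (423.2 − 10) / (423.2 − 300) = 300 × 413.2 / 123.2 ≈ 1006.04 mm.
Depth of field = Df − Dn = 1006.04 − 176.28 ≈ 829.76 mm ≈ 0.830 m.

0.830 m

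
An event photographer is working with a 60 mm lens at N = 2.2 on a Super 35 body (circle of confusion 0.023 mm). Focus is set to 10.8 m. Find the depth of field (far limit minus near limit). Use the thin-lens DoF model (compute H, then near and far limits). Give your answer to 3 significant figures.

3.34 m

Hyperfocal distance H = f²/(N·c) + f = 60²/(2.2 × 0.023) + 60 = 3600/0.0506 + 60 ≈ 71206.2 mm ≈ 71.21 m.
Near limit Dn = s·(H − f)/(H + s − 2f) = 10800 × (71206.2 − 60) / (71206.2 + 10800 − 2 × 60) = 10800 × 71146.2 / 81886.2 ≈ 9383.5 mm.
Far limit Df = s·(H − f)/(H − s) = 10800 × (71206.2 − 60) / (71206.2 − 10800) = 10800 × 71146.2 / 60406.2 ≈ 12720.2 mm.
Depth of field = Df − Dn = 12720.2 − 9383.5 ≈ 3336.7 mm ≈ 3.34 m.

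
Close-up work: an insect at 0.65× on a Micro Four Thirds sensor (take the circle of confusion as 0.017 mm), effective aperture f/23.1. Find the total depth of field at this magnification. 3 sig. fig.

At magnification m, DoF ≈ 2·N_eff·c/m² = 2 × 23.1 × 0.017 / 0.65² = 0.7854 / 0.4225 ≈ 1.86 mm.

1.86 mm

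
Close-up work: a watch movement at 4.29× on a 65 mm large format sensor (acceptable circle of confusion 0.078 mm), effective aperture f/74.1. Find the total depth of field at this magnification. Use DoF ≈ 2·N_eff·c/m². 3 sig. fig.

0.628 mm

At magnification m, DoF ≈ 2·N_eff·c/m² = 2 × 74.1 × 0.078 / 4.29² = 11.56 / 18.4 ≈ 0.628 mm.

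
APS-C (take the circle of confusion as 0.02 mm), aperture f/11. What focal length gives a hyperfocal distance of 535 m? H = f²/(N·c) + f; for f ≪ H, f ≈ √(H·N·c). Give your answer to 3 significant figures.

From H = f²/(N·c) + f, with f ≪ H: f ≈ √(H·N·c) = √(535000 × 11 × 0.02) = √117700 ≈ 343.1 mm.
The +f correction barely moves this — solving exactly, f² + N·c·f − N·c·H = 0 ⇒ f = (−N·c + √((N·c)² + 4·N·c·H))/2 = (−0.22 + √470800)/2 ≈ 342.96 mm, so f ≈ 343 mm.

343 mm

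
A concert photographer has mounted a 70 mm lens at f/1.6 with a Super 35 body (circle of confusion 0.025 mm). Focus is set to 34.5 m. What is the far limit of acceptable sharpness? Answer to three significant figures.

Hyperfocal distance H = f²/(N·c) + f = 70²/(1.6 × 0.025) + 70 = 4900/0.04 + 70 ≈ 122570.0 mm ≈ 122.6 m.
Far limit Df = s·(H − f)/(H − s) = 34500 × (122570.0 − 70) / (122570.0 − 34500) = 34500 × 122500.0 / 88070.0 ≈ 47987 mm ≈ 48.0 m.

48.0 m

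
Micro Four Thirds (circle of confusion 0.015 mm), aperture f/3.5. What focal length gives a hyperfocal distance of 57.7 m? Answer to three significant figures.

55.0 mm

From H = f²/(N·c) + f, with f ≪ H: f ≈ √(H·N·c) = √(57700 × 3.5 × 0.015) = √3029.2 ≈ 55.04 mm.
The +f correction barely moves this — solving exactly, f² + N·c·f − N·c·H = 0 ⇒ f = (−N·c + √((N·c)² + 4·N·c·H))/2 = (−0.0525 + √12117)/2 ≈ 55.012 mm, so f ≈ 55.0 mm.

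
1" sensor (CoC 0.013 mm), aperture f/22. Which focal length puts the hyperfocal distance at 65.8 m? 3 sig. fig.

137 mm

From H = f²/(N·c) + f, with f ≪ H: f ≈ √(H·N·c) = √(65800 × 22 × 0.013) = √18819 ≈ 137.2 mm.
The +f correction barely moves this — solving exactly, f² + N·c·f − N·c·H = 0 ⇒ f = (−N·c + √((N·c)² + 4·N·c·H))/2 = (−0.286 + √75275)/2 ≈ 137.04 mm, so f ≈ 137 mm.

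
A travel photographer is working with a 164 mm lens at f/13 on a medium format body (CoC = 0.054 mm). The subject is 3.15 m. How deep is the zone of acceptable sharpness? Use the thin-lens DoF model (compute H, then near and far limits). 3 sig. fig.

Hyperfocal distance H = f²/(N·c) + f = 164²/(13 × 0.054) + 164 = 26896/0.702 + 164 ≈ 38477.4 mm ≈ 38.48 m.
Near limit Dn = s·(H − f)/(H + s − 2f) = 3150 × (38477.4 − 164) / (38477.4 + 3150 − 2 × 164) = 3150 × 38313.4 / 41299.4 ≈ 2922.25 mm.
Far limit Df = s·(H − f)/(H − s) = 3150 × (38477.4 − 164) / (38477.4 − 3150) = 3150 × 38313.4 / 35327.4 ≈ 3416.25 mm.
Depth of field = Df − Dn = 3416.25 − 2922.25 ≈ 494.00 mm.

494 mm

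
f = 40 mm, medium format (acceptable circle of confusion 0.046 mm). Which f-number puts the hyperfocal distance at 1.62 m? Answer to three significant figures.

f/22

Rearrange H = f²/(N·c) + f for N: N = f² / ((H − f)·c).
N = 40² / ((1620 − 40) × 0.046) = 1600 / 72.68 ≈ 22.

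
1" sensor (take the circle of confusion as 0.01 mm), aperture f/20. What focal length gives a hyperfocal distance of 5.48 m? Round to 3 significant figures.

From H = f²/(N·c) + f, with f ≪ H: f ≈ √(H·N·c) = √(5480 × 20 × 0.01) = √1096.0 ≈ 33.11 mm.
Exact: f² + N·c·f − N·c·H = 0 ⇒ f = (−N·c + √((N·c)² + 4·N·c·H))/2 = (−0.2 + √4384.0)/2 ≈ 33.006 mm ≈ 33.0 mm.

33.0 mm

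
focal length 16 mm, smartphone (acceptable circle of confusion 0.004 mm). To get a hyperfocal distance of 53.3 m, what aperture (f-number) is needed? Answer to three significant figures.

f/1.20

Rearrange H = f²/(N·c) + f for N: N = f² / ((H − f)·c).
N = 16² / ((53300 − 16) × 0.004) = 256 / 213.1 ≈ 1.20.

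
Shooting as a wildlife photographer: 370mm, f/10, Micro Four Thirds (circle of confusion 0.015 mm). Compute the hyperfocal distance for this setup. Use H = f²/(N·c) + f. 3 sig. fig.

913 m

Hyperfocal distance H = f²/(N·c) + f = 370²/(10 × 0.015) + 370 = 136900/0.15 + 370 ≈ 913036.7 mm ≈ 913 m.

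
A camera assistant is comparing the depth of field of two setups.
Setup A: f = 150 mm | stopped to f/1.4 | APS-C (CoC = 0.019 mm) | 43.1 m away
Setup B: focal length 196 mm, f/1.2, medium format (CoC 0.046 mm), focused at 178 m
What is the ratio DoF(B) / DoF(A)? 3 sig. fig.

22.2

Setup A: H = 150²/(1.4×0.019) + 150 ≈ 846014.7 mm; DoF = Df − Dn = 45405.5 − 41017.3 ≈ 4388.2 mm.
Setup B: H = 196²/(1.2×0.046) + 196 ≈ 696138.0 mm; DoF = Df − Dn = 239082 − 141778 ≈ 97304 mm.
Ratio = 97304 / 4388.2 ≈ 22.2.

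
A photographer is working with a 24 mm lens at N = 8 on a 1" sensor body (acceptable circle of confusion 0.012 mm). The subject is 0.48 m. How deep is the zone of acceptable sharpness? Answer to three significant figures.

73.4 mm

Hyperfocal distance H = f²/(N·c) + f = 24²/(8 × 0.012) + 24 = 576/0.096 + 24 ≈ 6024.0 mm ≈ 6.024 m.
Near limit Dn = s·(H − f)/(H + s − 2f) = 480 × (6024.0 − 24) / (6024.0 + 480 − 2 × 24) = 480 × 6000.0 / 6456.0 ≈ 446.097 mm.
Far limit Df = s·(H − f)/(H − s) = 480 × (6024.0 − 24) / (6024.0 − 480) = 480 × 6000.0 / 5544.0 ≈ 519.481 mm.
Depth of field = Df − Dn = 519.481 − 446.097 ≈ 73.384 mm.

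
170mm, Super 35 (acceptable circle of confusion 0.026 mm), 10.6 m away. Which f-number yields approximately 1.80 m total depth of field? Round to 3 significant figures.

Write h = H − f = f²/(N·c). The thin-lens limits are Dn = s·h/(h + (s−f)) and Df = s·h/(h − (s−f)), so DoF = Df − Dn = 2·s·(s−f)·h / (h² − (s−f)²).
That is a quadratic in h: DoF·h² − 2·s·(s−f)·h − DoF·(s−f)² = 0 ⇒ h = (s−f)·(s + √(s² + DoF²)) / DoF = 10430 × (10600 + √(10600² + 1800²)) / 1800 = 10430 × (10600 + 10751.7) / 1800 ≈ 123721 mm.
Then N = f²/(c·h) = 170² / (0.026 × 123721) = 28900 / 3216.8 ≈ 8.98.

f/8.98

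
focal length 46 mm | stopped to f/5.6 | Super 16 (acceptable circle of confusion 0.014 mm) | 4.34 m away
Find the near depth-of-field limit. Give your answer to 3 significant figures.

3.74 m

Hyperfocal distance H = f²/(N·c) + f = 46²/(5.6 × 0.014) + 46 = 2116/0.0784 + 46 ≈ 27035.8 mm ≈ 27.04 m.
Near limit Dn = s·(H − f)/(H + s − 2f) = 4340 × (27035.8 − 46) / (27035.8 + 4340 − 2 × 46) = 4340 × 26989.8 / 31283.8 ≈ 3744.3 mm ≈ 3.74 m.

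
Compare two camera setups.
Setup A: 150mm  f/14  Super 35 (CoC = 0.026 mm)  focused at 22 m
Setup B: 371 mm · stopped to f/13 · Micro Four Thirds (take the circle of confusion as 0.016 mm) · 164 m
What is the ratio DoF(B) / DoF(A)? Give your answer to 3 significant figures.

Setup A: H = 150²/(14×0.026) + 150 ≈ 61963.2 mm; DoF = Df − Dn = 34029 − 16254 ≈ 17775 mm.
Setup B: H = 371²/(13×0.016) + 371 ≈ 662106.6 mm; DoF = Df − Dn = 217874 − 131487 ≈ 86387 mm.
Ratio = 86387 / 17775 ≈ 4.86.

4.86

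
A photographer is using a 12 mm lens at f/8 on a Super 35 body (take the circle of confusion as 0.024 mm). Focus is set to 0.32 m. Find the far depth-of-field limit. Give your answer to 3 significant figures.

0.543 m

Hyperfocal distance H = f²/(N·c) + f = 12²/(8 × 0.024) + 12 = 144/0.192 + 12 ≈ 762.0 mm ≈ 0.762 m.
Far limit Df = s·(H − f)/(H − s) = 320 × (762.0 − 12) / (762.0 − 320) = 320 × 750.0 / 442.0 ≈ 542.99 mm ≈ 0.543 m.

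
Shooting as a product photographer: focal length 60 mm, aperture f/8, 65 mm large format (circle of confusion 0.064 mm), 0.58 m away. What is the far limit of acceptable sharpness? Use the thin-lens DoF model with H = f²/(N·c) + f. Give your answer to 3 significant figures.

Hyperfocal distance H = f²/(N·c) + f = 60²/(8 × 0.064) + 60 = 3600/0.512 + 60 ≈ 7091.2 mm ≈ 7.091 m.
Far limit Df = s·(H − f)/(H − s) = 580 × (7091.2 − 60) / (7091.2 − 580) = 580 × 7031.2 / 6511.2 ≈ 626.32 mm ≈ 0.626 m.

0.626 m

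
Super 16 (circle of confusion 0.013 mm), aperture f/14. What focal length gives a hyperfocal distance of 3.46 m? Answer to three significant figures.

From H = f²/(N·c) + f, with f ≪ H: f ≈ √(H·N·c) = √(3460 × 14 × 0.013) = √629.72 ≈ 25.09 mm.
Exact: f² + N·c·f − N·c·H = 0 ⇒ f = (−N·c + √((N·c)² + 4·N·c·H))/2 = (−0.182 + √2518.9)/2 ≈ 25.003 mm ≈ 25.0 mm.

25.0 mm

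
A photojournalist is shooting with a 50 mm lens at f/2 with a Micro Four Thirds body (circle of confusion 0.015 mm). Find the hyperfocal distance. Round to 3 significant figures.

Hyperfocal distance H = f²/(N·c) + f = 50²/(2 × 0.015) + 50 = 2500/0.03 + 50 ≈ 83383.3 mm ≈ 83.4 m.

83.4 m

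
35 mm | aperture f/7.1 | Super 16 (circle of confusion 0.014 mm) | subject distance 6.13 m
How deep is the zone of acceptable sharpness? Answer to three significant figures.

Hyperfocal distance H = f²/(N·c) + f = 35²/(7.1 × 0.014) + 35 = 1225/0.0994 + 35 ≈ 12358.9 mm ≈ 12.36 m.
Near limit Dn = s·(H − f)/(H + s − 2f) = 6130 × (12358.9 − 35) / (12358.9 + 6130 − 2 × 35) = 6130 × 12323.9 / 18418.9 ≈ 4101.5 mm.
Far limit Df = s·(H − f)/(H − s) = 6130 × (12358.9 − 35) / (12358.9 − 6130) = 6130 × 12323.9 / 6228.9 ≈ 12128.2 mm.
Depth of field = Df − Dn = 12128.2 − 4101.5 ≈ 8026.7 mm ≈ 8.03 m.

8.03 m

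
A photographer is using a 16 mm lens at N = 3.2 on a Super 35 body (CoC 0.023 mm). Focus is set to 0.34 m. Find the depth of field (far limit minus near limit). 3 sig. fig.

63.9 mm

Hyperfocal distance H = f²/(N·c) + f = 16²/(3.2 × 0.023) + 16 = 256/0.0736 + 16 ≈ 3494.3 mm ≈ 3.494 m.
Near limit Dn = s·(H − f)/(H + s − 2f) = 340 × (3494.3 − 16) / (3494.3 + 340 − 2 × 16) = 340 × 3478.3 / 3802.3 ≈ 311.028 mm.
Far limit Df = s·(H − f)/(H − s) = 340 × (3494.3 − 16) / (3494.3 − 340) = 340 × 3478.3 / 3154.3 ≈ 374.924 mm.
Depth of field = Df − Dn = 374.924 − 311.028 ≈ 63.896 mm.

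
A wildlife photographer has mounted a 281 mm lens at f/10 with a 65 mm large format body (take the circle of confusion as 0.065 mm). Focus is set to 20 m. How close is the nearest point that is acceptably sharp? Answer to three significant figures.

17.2 m

Hyperfocal distance H = f²/(N·c) + f = 281²/(10 × 0.065) + 281 = 78961/0.65 + 281 ≈ 121759.5 mm ≈ 121.8 m.
Near limit Dn = s·(H − f)/(H + s − 2f) = 20000 × (121759.5 − 281) / (121759.5 + 20000 − 2 × 281) = 20000 × 121478.5 / 141197.5 ≈ 17207 mm ≈ 17.2 m.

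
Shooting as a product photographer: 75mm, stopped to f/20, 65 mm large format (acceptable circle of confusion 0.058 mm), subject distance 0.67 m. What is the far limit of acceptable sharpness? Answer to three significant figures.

Hyperfocal distance H = f²/(N·c) + f = 75²/(20 × 0.058) + 75 = 5625/1.16 + 75 ≈ 4924.1 mm ≈ 4.924 m.
Far limit Df = s·(H − f)/(H − s) = 670 × (4924.1 − 75) / (4924.1 − 670) = 670 × 4849.1 / 4254.1 ≈ 763.71 mm ≈ 0.764 m.

0.764 m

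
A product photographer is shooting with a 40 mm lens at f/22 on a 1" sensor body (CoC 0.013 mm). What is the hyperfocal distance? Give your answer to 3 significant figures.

Hyperfocal distance H = f²/(N·c) + f = 40²/(22 × 0.013) + 40 = 1600/0.286 + 40 ≈ 5634.4 mm ≈ 5.63 m.

5.63 m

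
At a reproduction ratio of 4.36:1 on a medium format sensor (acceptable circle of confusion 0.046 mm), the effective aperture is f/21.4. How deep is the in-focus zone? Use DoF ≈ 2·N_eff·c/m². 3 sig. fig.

At magnification m, DoF ≈ 2·N_eff·c/m² = 2 × 21.4 × 0.046 / 4.36² = 1.969 / 19.01 ≈ 0.104 mm.

0.104 mm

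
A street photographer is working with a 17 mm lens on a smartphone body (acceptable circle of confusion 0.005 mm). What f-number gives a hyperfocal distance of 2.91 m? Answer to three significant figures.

Rearrange H = f²/(N·c) + f for N: N = f² / ((H − f)·c).
N = 17² / ((2910 − 17) × 0.005) = 289 / 14.46 ≈ 20.

f/20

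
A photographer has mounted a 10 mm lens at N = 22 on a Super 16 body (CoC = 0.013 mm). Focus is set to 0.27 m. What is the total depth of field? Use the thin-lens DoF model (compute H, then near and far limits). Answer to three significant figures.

0.898 m

Hyperfocal distance H = f²/(N·c) + f = 10²/(22 × 0.013) + 10 = 100/0.286 + 10 ≈ 359.7 mm ≈ 0.360 m.
Near limit Dn = s·(H − f)/(H + s − 2f) = 270 × (359.7 − 10) / (359.7 + 270 − 2 × 10) = 270 × 349.7 / 609.7 ≈ 154.85 mm.
Far limit Df = s·(H − f)/(H − s) = 270 × (359.7 − 10) / (359.7 − 270) = 270 × 349.7 / 89.7 ≈ 1053.04 mm.
Depth of field = Df − Dn = 1053.04 − 154.85 ≈ 898.19 mm ≈ 0.898 m.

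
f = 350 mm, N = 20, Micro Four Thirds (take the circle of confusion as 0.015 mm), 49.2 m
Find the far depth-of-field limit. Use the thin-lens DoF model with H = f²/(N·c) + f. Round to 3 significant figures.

55.9 m

Hyperfocal distance H = f²/(N·c) + f = 350²/(20 × 0.015) + 350 = 122500/0.3 + 350 ≈ 408683.3 mm ≈ 408.7 m.
Far limit Df = s·(H − f)/(H − s) = 49200 × (408683.3 − 350) / (408683.3 − 49200) = 49200 × 408333.3 / 359483.3 ≈ 55886 mm ≈ 55.9 m.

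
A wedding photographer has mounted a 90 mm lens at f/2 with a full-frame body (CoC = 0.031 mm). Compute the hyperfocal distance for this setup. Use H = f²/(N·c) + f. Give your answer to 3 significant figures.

131 m

Hyperfocal distance H = f²/(N·c) + f = 90²/(2 × 0.031) + 90 = 8100/0.062 + 90 ≈ 130735.2 mm ≈ 131 m.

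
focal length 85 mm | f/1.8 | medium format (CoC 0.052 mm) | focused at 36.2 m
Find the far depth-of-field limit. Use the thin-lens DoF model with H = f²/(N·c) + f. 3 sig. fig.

Hyperfocal distance H = f²/(N·c) + f = 85²/(1.8 × 0.052) + 85 = 7225/0.0936 + 85 ≈ 77275.2 mm ≈ 77.28 m.
Far limit Df = s·(H − f)/(H − s) = 36200 × (77275.2 − 85) / (77275.2 − 36200) = 36200 × 77190.2 / 41075.2 ≈ 68029 mm ≈ 68.0 m.

68.0 m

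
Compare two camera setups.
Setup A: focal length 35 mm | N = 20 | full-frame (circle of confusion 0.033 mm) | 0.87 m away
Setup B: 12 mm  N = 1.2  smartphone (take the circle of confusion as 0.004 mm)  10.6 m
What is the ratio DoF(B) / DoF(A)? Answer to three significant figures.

Setup A: H = 35²/(20×0.033) + 35 ≈ 1891.1 mm; DoF = Df − Dn = 1581.47 − 600.05 ≈ 981.42 mm.
Setup B: H = 12²/(1.2×0.004) + 12 ≈ 30012.0 mm; DoF = Df − Dn = 16381.6 − 7834.8 ≈ 8546.8 mm.
Ratio = 8546.8 / 981.42 ≈ 8.71.

8.71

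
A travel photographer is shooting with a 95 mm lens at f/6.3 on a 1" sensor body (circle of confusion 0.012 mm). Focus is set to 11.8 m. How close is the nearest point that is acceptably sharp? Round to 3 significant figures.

Hyperfocal distance H = f²/(N·c) + f = 95²/(6.3 × 0.012) + 95 = 9025/0.0756 + 95 ≈ 119473.3 mm ≈ 119.5 m.
Near limit Dn = s·(H − f)/(H + s − 2f) = 11800 × (119473.3 − 95) / (119473.3 + 11800 − 2 × 95) = 11800 × 119378.3 / 131083.3 ≈ 10746 mm ≈ 10.7 m.

10.7 m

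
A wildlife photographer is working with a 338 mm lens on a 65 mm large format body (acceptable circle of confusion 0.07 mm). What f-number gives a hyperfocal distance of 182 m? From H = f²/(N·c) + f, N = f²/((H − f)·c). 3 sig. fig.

f/8.98

Rearrange H = f²/(N·c) + f for N: N = f² / ((H − f)·c).
N = 338² / ((182000 − 338) × 0.07) = 114244 / 12716 ≈ 8.98.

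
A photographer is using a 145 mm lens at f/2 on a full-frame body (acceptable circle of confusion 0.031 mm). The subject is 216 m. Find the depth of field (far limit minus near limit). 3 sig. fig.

Hyperfocal distance H = f²/(N·c) + f = 145²/(2 × 0.031) + 145 = 21025/0.062 + 145 ≈ 339257.9 mm ≈ 339.3 m.
Near limit Dn = s·(H − f)/(H + s − 2f) = 216000 × (339257.9 − 145) / (339257.9 + 216000 − 2 × 145) = 216000 × 339112.9 / 554967.9 ≈ 131987 mm.
Far limit Df = s·(H − f)/(H − s) = 216000 × (339257.9 − 145) / (339257.9 − 216000) = 216000 × 339112.9 / 123257.9 ≈ 594269 mm.
Depth of field = Df − Dn = 594269 − 131987 ≈ 462282 mm ≈ 462 m.

462 m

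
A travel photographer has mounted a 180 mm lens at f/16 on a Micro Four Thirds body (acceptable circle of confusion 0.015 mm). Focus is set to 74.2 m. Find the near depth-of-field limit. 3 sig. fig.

Hyperfocal distance H = f²/(N·c) + f = 180²/(16 × 0.015) + 180 = 32400/0.24 + 180 ≈ 135180.0 mm ≈ 135.2 m.
Near limit Dn = s·(H − f)/(H + s − 2f) = 74200 × (135180.0 − 180) / (135180.0 + 74200 − 2 × 180) = 74200 × 135000.0 / 209020.0 ≈ 47924 mm ≈ 47.9 m.

47.9 m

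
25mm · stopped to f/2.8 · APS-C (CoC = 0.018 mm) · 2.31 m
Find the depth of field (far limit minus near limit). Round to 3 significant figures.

Hyperfocal distance H = f²/(N·c) + f = 25²/(2.8 × 0.018) + 25 = 625/0.0504 + 25 ≈ 12425.8 mm ≈ 12.43 m.
Near limit Dn = s·(H − f)/(H + s − 2f) = 2310 × (12425.8 − 25) / (12425.8 + 2310 − 2 × 25) = 2310 × 12400.8 / 14685.8 ≈ 1950.58 mm.
Far limit Df = s·(H − f)/(H − s) = 2310 × (12425.8 − 25) / (12425.8 − 2310) = 2310 × 12400.8 / 10115.8 ≈ 2831.79 mm.
Depth of field = Df − Dn = 2831.79 − 1950.58 ≈ 881.21 mm ≈ 0.881 m.

0.881 m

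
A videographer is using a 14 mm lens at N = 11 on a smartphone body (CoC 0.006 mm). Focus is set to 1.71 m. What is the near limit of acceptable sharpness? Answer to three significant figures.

Hyperfocal distance H = f²/(N·c) + f = 14²/(11 × 0.006) + 14 = 196/0.066 + 14 ≈ 2983.7 mm ≈ 2.984 m.
Near limit Dn = s·(H − f)/(H + s − 2f) = 1710 × (2983.7 − 14) / (2983.7 + 1710 − 2 × 14) = 1710 × 2969.7 / 4665.7 ≈ 1088.4 mm ≈ 1.09 m.

1.09 m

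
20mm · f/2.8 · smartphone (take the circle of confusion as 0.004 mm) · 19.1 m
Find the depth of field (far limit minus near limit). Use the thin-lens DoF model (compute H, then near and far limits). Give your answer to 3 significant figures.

Hyperfocal distance H = f²/(N·c) + f = 20²/(2.8 × 0.004) + 20 = 400/0.0112 + 20 ≈ 35734.3 mm ≈ 35.73 m.
Near limit Dn = s·(H − f)/(H + s − 2f) = 19100 × (35734.3 − 20) / (35734.3 + 19100 − 2 × 20) = 19100 × 35714.3 / 54794.3 ≈ 12449 mm.
Far limit Df = s·(H − f)/(H − s) = 19100 × (35734.3 − 20) / (35734.3 − 19100) = 19100 × 35714.3 / 16634.3 ≈ 41008 mm.
Depth of field = Df − Dn = 41008 − 12449 ≈ 28559 mm ≈ 28.6 m.

28.6 m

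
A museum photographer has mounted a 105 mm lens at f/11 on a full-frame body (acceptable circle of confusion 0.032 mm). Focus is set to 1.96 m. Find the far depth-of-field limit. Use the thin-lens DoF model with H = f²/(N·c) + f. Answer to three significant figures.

2.08 m

Hyperfocal distance H = f²/(N·c) + f = 105²/(11 × 0.032) + 105 = 11025/0.352 + 105 ≈ 31426.0 mm ≈ 31.43 m.
Far limit Df = s·(H − f)/(H − s) = 1960 × (31426.0 − 105) / (31426.0 − 1960) = 1960 × 31321.0 / 29466.0 ≈ 2083.4 mm ≈ 2.08 m.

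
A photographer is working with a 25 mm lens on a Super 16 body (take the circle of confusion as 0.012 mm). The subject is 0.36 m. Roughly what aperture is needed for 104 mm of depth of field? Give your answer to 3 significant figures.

Write h = H − f = f²/(N·c). The thin-lens limits are Dn = s·h/(h + (s−f)) and Df = s·h/(h − (s−f)), so DoF = Df − Dn = 2·s·(s−f)·h / (h² − (s−f)²).
That is a quadratic in h: DoF·h² − 2·s·(s−f)·h − DoF·(s−f)² = 0 ⇒ h = (s−f)·(s + √(s² + DoF²)) / DoF = 335 × (360 + √(360² + 104²)) / 104 = 335 × (360 + 374.721) / 104 ≈ 2366.7 mm.
Then N = f²/(c·h) = 25² / (0.012 × 2366.7) = 625 / 28.400 ≈ 22.

f/22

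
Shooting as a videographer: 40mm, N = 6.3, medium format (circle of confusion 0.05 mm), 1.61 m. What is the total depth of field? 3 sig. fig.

Hyperfocal distance H = f²/(N·c) + f = 40²/(6.3 × 0.05) + 40 = 1600/0.315 + 40 ≈ 5119.4 mm ≈ 5.119 m.
Near limit Dn = s·(H − f)/(H + s − 2f) = 1610 × (5119.4 − 40) / (5119.4 + 1610 − 2 × 40) = 1610 × 5079.4 / 6649.4 ≈ 1229.9 mm.
Far limit Df = s·(H − f)/(H − s) = 1610 × (5119.4 − 40) / (5119.4 − 1610) = 1610 × 5079.4 / 3509.4 ≈ 2330.3 mm.
Depth of field = Df − Dn = 2330.3 − 1229.9 ≈ 1100.4 mm ≈ 1.10 m.

1.10 m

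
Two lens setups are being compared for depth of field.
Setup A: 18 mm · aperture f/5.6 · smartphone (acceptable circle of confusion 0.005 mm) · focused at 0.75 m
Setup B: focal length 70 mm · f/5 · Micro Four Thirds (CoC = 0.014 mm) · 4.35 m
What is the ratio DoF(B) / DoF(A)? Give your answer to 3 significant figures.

Setup A: H = 18²/(5.6×0.005) + 18 ≈ 11589.4 mm; DoF = Df − Dn = 800.648 − 705.378 ≈ 95.270 mm.
Setup B: H = 70²/(5×0.014) + 70 ≈ 70070.0 mm; DoF = Df − Dn = 4633.29 − 4099.35 ≈ 533.94 mm.
Ratio = 533.94 / 95.270 ≈ 5.60.

5.60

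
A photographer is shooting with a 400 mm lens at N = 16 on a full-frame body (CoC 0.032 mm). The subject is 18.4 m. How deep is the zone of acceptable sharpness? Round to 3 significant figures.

2.13 m

Hyperfocal distance H = f²/(N·c) + f = 400²/(16 × 0.032) + 400 = 160000/0.512 + 400 ≈ 312900.0 mm ≈ 312.9 m.
Near limit Dn = s·(H − f)/(H + s − 2f) = 18400 × (312900.0 − 400) / (312900.0 + 18400 − 2 × 400) = 18400 × 312500.0 / 330500.0 ≈ 17397.9 mm.
Far limit Df = s·(H − f)/(H − s) = 18400 × (312900.0 − 400) / (312900.0 − 18400) = 18400 × 312500.0 / 294500.0 ≈ 19524.6 mm.
Depth of field = Df − Dn = 19524.6 − 17397.9 ≈ 2126.7 mm ≈ 2.13 m.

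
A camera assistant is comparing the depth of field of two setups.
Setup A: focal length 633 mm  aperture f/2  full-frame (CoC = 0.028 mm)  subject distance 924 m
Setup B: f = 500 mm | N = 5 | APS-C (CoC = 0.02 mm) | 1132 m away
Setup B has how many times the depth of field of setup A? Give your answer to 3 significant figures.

5.31

Setup A: H = 633²/(2×0.028) + 633 ≈ 7155793.7 mm; DoF = Df − Dn = 1060909 − 818388 ≈ 242521 mm.
Setup B: H = 500²/(5×0.02) + 500 ≈ 2500500.0 mm; DoF = Df − Dn = 2067958 − 779292 ≈ 1288666 mm.
Ratio = 1288666 / 242521 ≈ 5.31.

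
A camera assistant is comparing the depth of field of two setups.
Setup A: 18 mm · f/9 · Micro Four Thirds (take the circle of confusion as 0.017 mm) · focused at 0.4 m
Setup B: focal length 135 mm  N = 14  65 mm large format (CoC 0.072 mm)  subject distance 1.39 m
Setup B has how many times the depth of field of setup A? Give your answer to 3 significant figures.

1.30

Setup A: H = 18²/(9×0.017) + 18 ≈ 2135.6 mm; DoF = Df − Dn = 488.04 − 338.87 ≈ 149.17 mm.
Setup B: H = 135²/(14×0.072) + 135 ≈ 18215.4 mm; DoF = Df − Dn = 1493.68 − 1299.78 ≈ 193.90 mm.
Ratio = 193.90 / 149.17 ≈ 1.30.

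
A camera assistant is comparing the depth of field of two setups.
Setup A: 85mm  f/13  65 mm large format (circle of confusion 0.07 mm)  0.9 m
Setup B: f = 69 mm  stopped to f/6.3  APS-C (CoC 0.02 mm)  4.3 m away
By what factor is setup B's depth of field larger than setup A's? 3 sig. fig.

5.22

Setup A: H = 85²/(13×0.07) + 85 ≈ 8024.6 mm; DoF = Df − Dn = 1002.95 − 816.22 ≈ 186.73 mm.
Setup B: H = 69²/(6.3×0.02) + 69 ≈ 37854.7 mm; DoF = Df − Dn = 4842.20 − 3867.00 ≈ 975.20 mm.
Ratio = 975.20 / 186.73 ≈ 5.22.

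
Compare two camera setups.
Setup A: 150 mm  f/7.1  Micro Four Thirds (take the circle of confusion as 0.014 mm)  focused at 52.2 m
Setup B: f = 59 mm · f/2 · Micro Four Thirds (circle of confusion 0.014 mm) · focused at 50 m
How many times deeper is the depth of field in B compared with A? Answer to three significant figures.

1.89

Setup A: H = 150²/(7.1×0.014) + 150 ≈ 226508.1 mm; DoF = Df − Dn = 67787 − 42441 ≈ 25346 mm.
Setup B: H = 59²/(2×0.014) + 59 ≈ 124380.4 mm; DoF = Df − Dn = 83571 − 35671 ≈ 47900 mm.
Ratio = 47900 / 25346 ≈ 1.89.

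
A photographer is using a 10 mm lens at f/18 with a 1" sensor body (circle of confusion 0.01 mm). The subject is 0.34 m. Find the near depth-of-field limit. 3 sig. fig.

213 mm

Hyperfocal distance H = f²/(N·c) + f = 10²/(18 × 0.01) + 10 = 100/0.18 + 10 ≈ 565.6 mm ≈ 0.566 m.
Near limit Dn = s·(H − f)/(H + s − 2f) = 340 × (565.6 − 10) / (565.6 + 340 − 2 × 10) = 340 × 555.6 / 885.6 ≈ 213.30 mm.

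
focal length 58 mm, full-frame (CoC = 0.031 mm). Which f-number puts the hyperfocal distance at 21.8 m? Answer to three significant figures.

Rearrange H = f²/(N·c) + f for N: N = f² / ((H − f)·c).
N = 58² / ((21800 − 58) × 0.031) = 3364 / 674.0 ≈ 4.99.

f/4.99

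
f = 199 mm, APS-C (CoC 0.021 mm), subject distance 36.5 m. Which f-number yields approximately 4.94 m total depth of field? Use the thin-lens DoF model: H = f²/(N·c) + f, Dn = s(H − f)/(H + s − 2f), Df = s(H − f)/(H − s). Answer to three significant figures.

f/3.50

Write h = H − f = f²/(N·c). The thin-lens limits are Dn = s·h/(h + (s−f)) and Df = s·h/(h − (s−f)), so DoF = Df − Dn = 2·s·(s−f)·h / (h² − (s−f)²).
That is a quadratic in h: DoF·h² − 2·s·(s−f)·h − DoF·(s−f)² = 0 ⇒ h = (s−f)·(s + √(s² + DoF²)) / DoF = 36301 × (36500 + √(36500² + 4940²)) / 4940 = 36301 × (36500 + 36832.8) / 4940 ≈ 538877 mm.
Then N = f²/(c·h) = 199² / (0.021 × 538877) = 39601 / 11316 ≈ 3.50.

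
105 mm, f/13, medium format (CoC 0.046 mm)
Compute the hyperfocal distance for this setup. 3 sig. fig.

18.5 m

Hyperfocal distance H = f²/(N·c) + f = 105²/(13 × 0.046) + 105 = 11025/0.598 + 105 ≈ 18541.5 mm ≈ 18.5 m.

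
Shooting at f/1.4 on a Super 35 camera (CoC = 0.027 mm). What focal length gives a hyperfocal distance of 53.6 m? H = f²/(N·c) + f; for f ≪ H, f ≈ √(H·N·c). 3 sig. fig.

From H = f²/(N·c) + f, with f ≪ H: f ≈ √(H·N·c) = √(53600 × 1.4 × 0.027) = √2026.1 ≈ 45.01 mm.
The +f correction barely moves this — solving exactly, f² + N·c·f − N·c·H = 0 ⇒ f = (−N·c + √((N·c)² + 4·N·c·H))/2 = (−0.0378 + √8104.3)/2 ≈ 44.993 mm, so f ≈ 45.0 mm.

45.0 mm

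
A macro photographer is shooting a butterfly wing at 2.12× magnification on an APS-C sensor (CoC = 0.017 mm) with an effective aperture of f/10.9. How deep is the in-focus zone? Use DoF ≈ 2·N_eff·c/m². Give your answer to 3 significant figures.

At magnification m, DoF ≈ 2·N_eff·c/m² = 2 × 10.9 × 0.017 / 2.12² = 0.3706 / 4.494 ≈ 0.0825 mm.

0.0825 mm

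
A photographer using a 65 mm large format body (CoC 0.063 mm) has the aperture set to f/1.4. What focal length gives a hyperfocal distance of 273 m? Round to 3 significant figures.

155 mm

From H = f²/(N·c) + f, with f ≪ H: f ≈ √(H·N·c) = √(273000 × 1.4 × 0.063) = √24079 ≈ 155.2 mm.
The +f correction barely moves this — solving exactly, f² + N·c·f − N·c·H = 0 ⇒ f = (−N·c + √((N·c)² + 4·N·c·H))/2 = (−0.0882 + √96314)/2 ≈ 155.13 mm, so f ≈ 155 mm.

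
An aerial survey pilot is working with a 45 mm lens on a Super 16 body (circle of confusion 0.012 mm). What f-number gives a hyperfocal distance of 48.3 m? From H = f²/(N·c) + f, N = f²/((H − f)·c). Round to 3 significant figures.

f/3.50

Rearrange H = f²/(N·c) + f for N: N = f² / ((H − f)·c).
N = 45² / ((48300 − 45) × 0.012) = 2025 / 579.1 ≈ 3.50.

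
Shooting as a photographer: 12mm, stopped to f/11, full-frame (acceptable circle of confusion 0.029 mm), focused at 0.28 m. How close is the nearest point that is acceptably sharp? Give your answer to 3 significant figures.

176 mm

Hyperfocal distance H = f²/(N·c) + f = 12²/(11 × 0.029) + 12 = 144/0.319 + 12 ≈ 463.4 mm ≈ 0.463 m.
Near limit Dn = s·(H − f)/(H + s − 2f) = 280 × (463.4 − 12) / (463.4 + 280 − 2 × 12) = 280 × 451.4 / 719.4 ≈ 175.69 mm.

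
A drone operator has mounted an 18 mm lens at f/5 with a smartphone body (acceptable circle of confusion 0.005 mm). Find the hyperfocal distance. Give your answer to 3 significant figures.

Hyperfocal distance H = f²/(N·c) + f = 18²/(5 × 0.005) + 18 = 324/0.025 + 18 ≈ 12978.0 mm ≈ 13.0 m.

13.0 m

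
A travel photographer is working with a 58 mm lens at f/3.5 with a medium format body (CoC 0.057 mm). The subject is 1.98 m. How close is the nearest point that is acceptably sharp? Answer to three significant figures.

1.78 m

Hyperfocal distance H = f²/(N·c) + f = 58²/(3.5 × 0.057) + 58 = 3364/0.1995 + 58 ≈ 16920.2 mm ≈ 16.92 m.
Near limit Dn = s·(H − f)/(H + s − 2f) = 1980 × (16920.2 − 58) / (16920.2 + 1980 − 2 × 58) = 1980 × 16862.2 / 18784.2 ≈ 1777.4 mm ≈ 1.78 m.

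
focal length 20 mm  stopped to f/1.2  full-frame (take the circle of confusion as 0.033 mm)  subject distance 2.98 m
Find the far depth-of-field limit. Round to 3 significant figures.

4.22 m

Hyperfocal distance H = f²/(N·c) + f = 20²/(1.2 × 0.033) + 20 = 400/0.0396 + 20 ≈ 10121.0 mm ≈ 10.12 m.
Far limit Df = s·(H − f)/(H − s) = 2980 × (10121.0 − 20) / (10121.0 − 2980) = 2980 × 10101.0 / 7141.0 ≈ 4215.2 mm ≈ 4.22 m.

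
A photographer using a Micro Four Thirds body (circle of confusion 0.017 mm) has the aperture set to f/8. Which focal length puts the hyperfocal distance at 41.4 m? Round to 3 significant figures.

From H = f²/(N·c) + f, with f ≪ H: f ≈ √(H·N·c) = √(41400 × 8 × 0.017) = √5630.4 ≈ 75.04 mm.
The +f correction barely moves this — solving exactly, f² + N·c·f − N·c·H = 0 ⇒ f = (−N·c + √((N·c)² + 4·N·c·H))/2 = (−0.136 + √22522)/2 ≈ 74.968 mm, so f ≈ 75.0 mm.

75.0 mm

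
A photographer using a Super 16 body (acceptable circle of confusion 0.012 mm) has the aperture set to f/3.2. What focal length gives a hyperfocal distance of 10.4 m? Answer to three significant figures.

From H = f²/(N·c) + f, with f ≪ H: f ≈ √(H·N·c) = √(10400 × 3.2 × 0.012) = √399.36 ≈ 19.98 mm.
The +f correction barely moves this — solving exactly, f² + N·c·f − N·c·H = 0 ⇒ f = (−N·c + √((N·c)² + 4·N·c·H))/2 = (−0.0384 + √1597.4)/2 ≈ 19.965 mm, so f ≈ 20.0 mm.

20.0 mm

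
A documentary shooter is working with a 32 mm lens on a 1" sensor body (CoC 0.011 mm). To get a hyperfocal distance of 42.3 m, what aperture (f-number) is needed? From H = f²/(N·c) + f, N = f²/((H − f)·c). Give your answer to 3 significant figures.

f/2.20

Rearrange H = f²/(N·c) + f for N: N = f² / ((H − f)·c).
N = 32² / ((42300 − 32) × 0.011) = 1024 / 464.9 ≈ 2.20.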